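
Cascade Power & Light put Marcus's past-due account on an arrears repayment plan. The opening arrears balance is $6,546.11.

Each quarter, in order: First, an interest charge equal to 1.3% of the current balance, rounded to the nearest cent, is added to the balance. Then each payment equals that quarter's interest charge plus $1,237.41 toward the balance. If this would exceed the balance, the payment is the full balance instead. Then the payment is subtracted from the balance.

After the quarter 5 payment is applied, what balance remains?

Quarter 1: opening $6,546.11; interest $85.10 → $6,631.21; payment $1,322.51; balance $5,308.70
Quarter 2: opening $5,308.70; interest $69.01 → $5,377.71; payment $1,306.42; balance $4,071.29
Quarter 3: opening $4,071.29; interest $52.93 → $4,124.22; payment $1,290.34; balance $2,833.88
Quarter 4: opening $2,833.88; interest $36.84 → $2,870.72; payment $1,274.25; balance $1,596.47
Quarter 5: opening $1,596.47; interest $20.75 → $1,617.22; payment $1,258.16; balance $359.06

$359.06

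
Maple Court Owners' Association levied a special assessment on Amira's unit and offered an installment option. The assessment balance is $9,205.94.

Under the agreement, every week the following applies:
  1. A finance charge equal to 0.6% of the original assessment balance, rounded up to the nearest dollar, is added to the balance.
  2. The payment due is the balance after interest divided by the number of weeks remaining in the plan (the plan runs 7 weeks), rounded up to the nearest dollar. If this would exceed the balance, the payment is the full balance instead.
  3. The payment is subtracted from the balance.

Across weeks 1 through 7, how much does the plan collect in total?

$9,597.94

Week 1: $9,205.94 +$56.00 interest = $9,261.94; pay $1,324.00 → $7,937.94
Week 2: $7,937.94 +$56.00 interest = $7,993.94; pay $1,333.00 → $6,660.94
Week 3: $6,660.94 +$56.00 interest = $6,716.94; pay $1,344.00 → $5,372.94
Week 4: $5,372.94 +$56.00 interest = $5,428.94; pay $1,358.00 → $4,070.94
Week 5: $4,070.94 +$56.00 interest = $4,126.94; pay $1,376.00 → $2,750.94
Week 6: $2,750.94 +$56.00 interest = $2,806.94; pay $1,404.00 → $1,402.94
Week 7: $1,402.94 +$56.00 interest = $1,458.94; pay $1,458.94 → $0.00
Total paid: $9,597.94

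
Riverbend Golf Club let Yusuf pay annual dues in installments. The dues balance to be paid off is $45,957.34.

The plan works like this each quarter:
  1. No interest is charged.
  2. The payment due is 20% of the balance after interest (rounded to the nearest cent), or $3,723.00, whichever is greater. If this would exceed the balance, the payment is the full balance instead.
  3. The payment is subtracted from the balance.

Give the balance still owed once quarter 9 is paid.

# | Opening | Payment | End bal
1 | $45,957.34 | $9,191.47 | $36,765.87
2 | $36,765.87 | $7,353.17 | $29,412.70
3 | $29,412.70 | $5,882.54 | $23,530.16
4 | $23,530.16 | $4,706.03 | $18,824.13
5 | $18,824.13 | $3,764.83 | $15,059.30
6 | $15,059.30 | $3,723.00 | $11,336.30
7 | $11,336.30 | $3,723.00 | $7,613.30
8 | $7,613.30 | $3,723.00 | $3,890.30
9 | $3,890.30 | $3,723.00 | $167.30

$167.30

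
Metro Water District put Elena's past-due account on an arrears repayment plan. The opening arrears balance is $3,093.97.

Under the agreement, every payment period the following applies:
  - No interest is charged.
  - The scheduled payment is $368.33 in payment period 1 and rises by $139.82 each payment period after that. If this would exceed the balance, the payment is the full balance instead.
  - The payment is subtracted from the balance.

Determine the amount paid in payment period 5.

Payment period 1: $3,093.97 − $368.33 → $2,725.64
Payment period 2: $2,725.64 − $508.15 → $2,217.49
Payment period 3: $2,217.49 − $647.97 → $1,569.52
Payment period 4: $1,569.52 − $787.79 → $781.73
Payment period 5: $781.73 − $781.73 → $0.00

$781.73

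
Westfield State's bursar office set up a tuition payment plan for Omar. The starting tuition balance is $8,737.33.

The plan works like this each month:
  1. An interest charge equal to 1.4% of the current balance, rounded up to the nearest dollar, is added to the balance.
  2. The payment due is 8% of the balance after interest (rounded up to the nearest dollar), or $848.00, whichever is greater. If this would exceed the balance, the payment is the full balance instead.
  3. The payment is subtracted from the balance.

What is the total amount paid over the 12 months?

Month 1: $8,737.33 +$123.00 interest = $8,860.33; pay $848.00 → $8,012.33
Month 2: $8,012.33 +$113.00 interest = $8,125.33; pay $848.00 → $7,277.33
Month 3: $7,277.33 +$102.00 interest = $7,379.33; pay $848.00 → $6,531.33
Month 4: $6,531.33 +$92.00 interest = $6,623.33; pay $848.00 → $5,775.33
Month 5: $5,775.33 +$81.00 interest = $5,856.33; pay $848.00 → $5,008.33
Month 6: $5,008.33 +$71.00 interest = $5,079.33; pay $848.00 → $4,231.33
Month 7: $4,231.33 +$60.00 interest = $4,291.33; pay $848.00 → $3,443.33
Month 8: $3,443.33 +$49.00 interest = $3,492.33; pay $848.00 → $2,644.33
Month 9: $2,644.33 +$38.00 interest = $2,682.33; pay $848.00 → $1,834.33
Month 10: $1,834.33 +$26.00 interest = $1,860.33; pay $848.00 → $1,012.33
Month 11: $1,012.33 +$15.00 interest = $1,027.33; pay $848.00 → $179.33
Month 12: $179.33 +$3.00 interest = $182.33; pay $182.33 → $0.00
Total paid: $9,510.33

$9,510.33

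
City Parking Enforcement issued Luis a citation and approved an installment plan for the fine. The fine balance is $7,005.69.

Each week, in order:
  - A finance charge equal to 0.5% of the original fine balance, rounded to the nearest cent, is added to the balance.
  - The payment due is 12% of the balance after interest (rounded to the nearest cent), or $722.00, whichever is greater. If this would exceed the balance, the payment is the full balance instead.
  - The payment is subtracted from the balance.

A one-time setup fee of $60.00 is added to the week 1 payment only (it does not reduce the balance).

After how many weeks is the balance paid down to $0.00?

Week 1: opening $7,005.69; interest $35.03 → $7,040.72; payment $844.89 (+ $60.00 fee); balance $6,195.83
Week 2: opening $6,195.83; interest $35.03 → $6,230.86; payment $747.70; balance $5,483.16
Week 3: opening $5,483.16; interest $35.03 → $5,518.19; payment $722.00; balance $4,796.19
Week 4: opening $4,796.19; interest $35.03 → $4,831.22; payment $722.00; balance $4,109.22
Week 5: opening $4,109.22; interest $35.03 → $4,144.25; payment $722.00; balance $3,422.25
Week 6: opening $3,422.25; interest $35.03 → $3,457.28; payment $722.00; balance $2,735.28
Week 7: opening $2,735.28; interest $35.03 → $2,770.31; payment $722.00; balance $2,048.31
Week 8: opening $2,048.31; interest $35.03 → $2,083.34; payment $722.00; balance $1,361.34
Week 9: opening $1,361.34; interest $35.03 → $1,396.37; payment $722.00; balance $674.37
Week 10: opening $674.37; interest $35.03 → $709.40; payment $709.40; balance $0.00
Balance reaches $0.00 in week 10.

10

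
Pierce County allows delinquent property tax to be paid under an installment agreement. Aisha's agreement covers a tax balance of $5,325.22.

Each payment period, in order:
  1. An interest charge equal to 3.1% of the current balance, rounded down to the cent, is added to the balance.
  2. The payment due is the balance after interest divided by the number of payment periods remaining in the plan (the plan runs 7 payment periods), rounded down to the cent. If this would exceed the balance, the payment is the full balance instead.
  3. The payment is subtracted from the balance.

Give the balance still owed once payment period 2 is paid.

Payment period 1: $5,325.22 +$165.08 interest = $5,490.30; pay $784.32 → $4,705.98
Payment period 2: $4,705.98 +$145.88 interest = $4,851.86; pay $808.64 → $4,043.22

$4,043.22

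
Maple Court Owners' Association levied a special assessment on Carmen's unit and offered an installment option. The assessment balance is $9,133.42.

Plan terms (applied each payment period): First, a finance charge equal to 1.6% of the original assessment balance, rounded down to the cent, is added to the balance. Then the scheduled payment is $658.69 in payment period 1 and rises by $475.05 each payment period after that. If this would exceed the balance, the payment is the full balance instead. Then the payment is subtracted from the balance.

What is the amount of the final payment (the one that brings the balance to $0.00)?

$1,966.25

Payment period 1: $9,133.42 +$146.13 interest = $9,279.55; pay $658.69 → $8,620.86
Payment period 2: $8,620.86 +$146.13 interest = $8,766.99; pay $1,133.74 → $7,633.25
Payment period 3: $7,633.25 +$146.13 interest = $7,779.38; pay $1,608.79 → $6,170.59
Payment period 4: $6,170.59 +$146.13 interest = $6,316.72; pay $2,083.84 → $4,232.88
Payment period 5: $4,232.88 +$146.13 interest = $4,379.01; pay $2,558.89 → $1,820.12
Payment period 6: $1,820.12 +$146.13 interest = $1,966.25; pay $1,966.25 → $0.00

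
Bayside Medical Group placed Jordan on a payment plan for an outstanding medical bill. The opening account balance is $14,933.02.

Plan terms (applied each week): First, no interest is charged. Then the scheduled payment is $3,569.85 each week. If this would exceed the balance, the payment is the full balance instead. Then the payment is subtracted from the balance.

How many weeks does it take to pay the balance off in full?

Week 1: $14,933.02 − $3,569.85 → $11,363.17
Week 2: $11,363.17 − $3,569.85 → $7,793.32
Week 3: $7,793.32 − $3,569.85 → $4,223.47
Week 4: $4,223.47 − $3,569.85 → $653.62
Week 5: $653.62 − $653.62 → $0.00
Balance reaches $0.00 in week 5.

5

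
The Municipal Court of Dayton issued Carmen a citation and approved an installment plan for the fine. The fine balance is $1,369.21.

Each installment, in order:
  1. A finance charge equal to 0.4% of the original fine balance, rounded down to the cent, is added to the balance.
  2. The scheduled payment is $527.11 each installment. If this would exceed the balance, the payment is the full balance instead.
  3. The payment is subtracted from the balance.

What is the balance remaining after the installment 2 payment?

$325.93

Installment 1: $1,369.21 +$5.47 interest = $1,374.68; pay $527.11 → $847.57
Installment 2: $847.57 +$5.47 interest = $853.04; pay $527.11 → $325.93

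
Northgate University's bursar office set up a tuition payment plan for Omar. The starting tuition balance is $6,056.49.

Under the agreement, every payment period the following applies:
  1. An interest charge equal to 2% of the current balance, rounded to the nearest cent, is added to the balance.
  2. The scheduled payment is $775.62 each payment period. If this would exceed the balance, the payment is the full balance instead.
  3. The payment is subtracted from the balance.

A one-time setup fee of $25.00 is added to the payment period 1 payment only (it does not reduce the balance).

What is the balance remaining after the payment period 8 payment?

# | Opening | Interest | Payment | Fee | End bal
1 | $6,056.49 | $121.13 | $775.62 | $25.00 | $5,402.00
2 | $5,402.00 | $108.04 | $775.62 | — | $4,734.42
3 | $4,734.42 | $94.69 | $775.62 | — | $4,053.49
4 | $4,053.49 | $81.07 | $775.62 | — | $3,358.94
5 | $3,358.94 | $67.18 | $775.62 | — | $2,650.50
6 | $2,650.50 | $53.01 | $775.62 | — | $1,927.89
7 | $1,927.89 | $38.56 | $775.62 | — | $1,190.83
8 | $1,190.83 | $23.82 | $775.62 | — | $439.03

$439.03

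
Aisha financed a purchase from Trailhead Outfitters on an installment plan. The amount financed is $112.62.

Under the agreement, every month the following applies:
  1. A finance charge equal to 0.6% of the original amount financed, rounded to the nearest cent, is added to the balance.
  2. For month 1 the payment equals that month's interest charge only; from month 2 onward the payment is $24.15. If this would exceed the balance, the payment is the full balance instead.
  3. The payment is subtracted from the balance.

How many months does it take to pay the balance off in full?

6

Month 1: $112.62 +$0.68 interest = $113.30; pay $0.68 → $112.62
Month 2: $112.62 +$0.68 interest = $113.30; pay $24.15 → $89.15
Month 3: $89.15 +$0.68 interest = $89.83; pay $24.15 → $65.68
Month 4: $65.68 +$0.68 interest = $66.36; pay $24.15 → $42.21
Month 5: $42.21 +$0.68 interest = $42.89; pay $24.15 → $18.74
Month 6: $18.74 +$0.68 interest = $19.42; pay $19.42 → $0.00
Balance reaches $0.00 in month 6.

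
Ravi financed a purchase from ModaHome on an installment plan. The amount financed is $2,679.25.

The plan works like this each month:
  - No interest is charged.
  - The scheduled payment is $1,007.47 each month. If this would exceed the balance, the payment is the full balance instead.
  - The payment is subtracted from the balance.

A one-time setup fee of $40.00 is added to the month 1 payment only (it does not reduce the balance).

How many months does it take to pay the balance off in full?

3

Month 1: opening $2,679.25; payment $1,007.47 (+ $40.00 fee); balance $1,671.78
Month 2: opening $1,671.78; payment $1,007.47; balance $664.31
Month 3: opening $664.31; payment $664.31; balance $0.00
Balance reaches $0.00 in month 3.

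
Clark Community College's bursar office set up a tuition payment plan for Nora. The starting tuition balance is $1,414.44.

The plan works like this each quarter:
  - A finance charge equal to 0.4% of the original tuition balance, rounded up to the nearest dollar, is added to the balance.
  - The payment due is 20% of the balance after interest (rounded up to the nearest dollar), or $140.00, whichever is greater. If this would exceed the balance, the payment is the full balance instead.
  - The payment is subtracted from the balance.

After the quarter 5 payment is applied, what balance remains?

Quarter 1: $1,414.44 +$6.00 interest = $1,420.44; pay $285.00 → $1,135.44
Quarter 2: $1,135.44 +$6.00 interest = $1,141.44; pay $229.00 → $912.44
Quarter 3: $912.44 +$6.00 interest = $918.44; pay $184.00 → $734.44
Quarter 4: $734.44 +$6.00 interest = $740.44; pay $149.00 → $591.44
Quarter 5: $591.44 +$6.00 interest = $597.44; pay $140.00 → $457.44

$457.44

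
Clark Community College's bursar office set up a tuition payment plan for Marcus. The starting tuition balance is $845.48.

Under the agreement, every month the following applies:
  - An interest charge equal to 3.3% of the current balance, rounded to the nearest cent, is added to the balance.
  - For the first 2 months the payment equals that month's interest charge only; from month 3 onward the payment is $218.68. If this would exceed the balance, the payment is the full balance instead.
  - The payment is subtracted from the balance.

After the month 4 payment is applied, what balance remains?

$457.63

Month 1: $845.48 +$27.90 interest = $873.38; pay $27.90 → $845.48
Month 2: $845.48 +$27.90 interest = $873.38; pay $27.90 → $845.48
Month 3: $845.48 +$27.90 interest = $873.38; pay $218.68 → $654.70
Month 4: $654.70 +$21.61 interest = $676.31; pay $218.68 → $457.63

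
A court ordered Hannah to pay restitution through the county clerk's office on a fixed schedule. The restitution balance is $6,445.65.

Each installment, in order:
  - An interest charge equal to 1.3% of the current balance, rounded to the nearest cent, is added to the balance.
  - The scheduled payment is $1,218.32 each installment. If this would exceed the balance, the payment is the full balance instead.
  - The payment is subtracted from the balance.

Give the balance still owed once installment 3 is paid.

$2,997.62

# | Opening | Interest | Payment | End bal
1 | $6,445.65 | $83.79 | $1,218.32 | $5,311.12
2 | $5,311.12 | $69.04 | $1,218.32 | $4,161.84
3 | $4,161.84 | $54.10 | $1,218.32 | $2,997.62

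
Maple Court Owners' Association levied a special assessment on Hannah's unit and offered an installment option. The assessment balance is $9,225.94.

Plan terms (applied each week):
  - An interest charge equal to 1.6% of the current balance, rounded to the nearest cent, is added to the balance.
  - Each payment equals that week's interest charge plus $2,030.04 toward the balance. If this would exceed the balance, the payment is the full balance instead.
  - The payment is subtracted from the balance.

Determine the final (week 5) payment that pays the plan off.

$1,123.47

Week 1: $9,225.94 +$147.62 interest = $9,373.56; pay $2,177.66 → $7,195.90
Week 2: $7,195.90 +$115.13 interest = $7,311.03; pay $2,145.17 → $5,165.86
Week 3: $5,165.86 +$82.65 interest = $5,248.51; pay $2,112.69 → $3,135.82
Week 4: $3,135.82 +$50.17 interest = $3,185.99; pay $2,080.21 → $1,105.78
Week 5: $1,105.78 +$17.69 interest = $1,123.47; pay $1,123.47 → $0.00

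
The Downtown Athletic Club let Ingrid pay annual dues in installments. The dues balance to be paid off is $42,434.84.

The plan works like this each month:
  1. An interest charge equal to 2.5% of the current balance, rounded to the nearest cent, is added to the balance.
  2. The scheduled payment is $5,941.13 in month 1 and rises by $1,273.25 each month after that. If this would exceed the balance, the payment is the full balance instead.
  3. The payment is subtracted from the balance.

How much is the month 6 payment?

$3,820.98

Month 1: opening $42,434.84; interest $1,060.87 → $43,495.71; payment $5,941.13; balance $37,554.58
Month 2: opening $37,554.58; interest $938.86 → $38,493.44; payment $7,214.38; balance $31,279.06
Month 3: opening $31,279.06; interest $781.98 → $32,061.04; payment $8,487.63; balance $23,573.41
Month 4: opening $23,573.41; interest $589.34 → $24,162.75; payment $9,760.88; balance $14,401.87
Month 5: opening $14,401.87; interest $360.05 → $14,761.92; payment $11,034.13; balance $3,727.79
Month 6: opening $3,727.79; interest $93.19 → $3,820.98; payment $3,820.98; balance $0.00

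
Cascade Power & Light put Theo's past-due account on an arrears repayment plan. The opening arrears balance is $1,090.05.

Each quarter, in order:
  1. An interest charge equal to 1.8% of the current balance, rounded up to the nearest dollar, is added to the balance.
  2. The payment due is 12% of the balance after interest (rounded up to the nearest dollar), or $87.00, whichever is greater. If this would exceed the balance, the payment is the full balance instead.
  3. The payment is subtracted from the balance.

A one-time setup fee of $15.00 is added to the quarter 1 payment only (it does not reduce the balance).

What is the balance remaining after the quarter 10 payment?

$238.05

Quarter 1: $1,090.05 +$20.00 interest = $1,110.05; pay $134.00 (+ $15.00 fee) → $976.05
Quarter 2: $976.05 +$18.00 interest = $994.05; pay $120.00 → $874.05
Quarter 3: $874.05 +$16.00 interest = $890.05; pay $107.00 → $783.05
Quarter 4: $783.05 +$15.00 interest = $798.05; pay $96.00 → $702.05
Quarter 5: $702.05 +$13.00 interest = $715.05; pay $87.00 → $628.05
Quarter 6: $628.05 +$12.00 interest = $640.05; pay $87.00 → $553.05
Quarter 7: $553.05 +$10.00 interest = $563.05; pay $87.00 → $476.05
Quarter 8: $476.05 +$9.00 interest = $485.05; pay $87.00 → $398.05
Quarter 9: $398.05 +$8.00 interest = $406.05; pay $87.00 → $319.05
Quarter 10: $319.05 +$6.00 interest = $325.05; pay $87.00 → $238.05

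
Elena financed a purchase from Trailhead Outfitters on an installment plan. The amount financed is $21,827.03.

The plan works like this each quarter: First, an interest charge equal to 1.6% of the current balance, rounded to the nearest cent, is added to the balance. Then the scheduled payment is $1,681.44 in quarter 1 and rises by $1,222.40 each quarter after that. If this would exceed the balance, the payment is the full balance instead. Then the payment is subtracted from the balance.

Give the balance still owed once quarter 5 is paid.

$2,528.25

Quarter 1: opening $21,827.03; interest $349.23 → $22,176.26; payment $1,681.44; balance $20,494.82
Quarter 2: opening $20,494.82; interest $327.92 → $20,822.74; payment $2,903.84; balance $17,918.90
Quarter 3: opening $17,918.90; interest $286.70 → $18,205.60; payment $4,126.24; balance $14,079.36
Quarter 4: opening $14,079.36; interest $225.27 → $14,304.63; payment $5,348.64; balance $8,955.99
Quarter 5: opening $8,955.99; interest $143.30 → $9,099.29; payment $6,571.04; balance $2,528.25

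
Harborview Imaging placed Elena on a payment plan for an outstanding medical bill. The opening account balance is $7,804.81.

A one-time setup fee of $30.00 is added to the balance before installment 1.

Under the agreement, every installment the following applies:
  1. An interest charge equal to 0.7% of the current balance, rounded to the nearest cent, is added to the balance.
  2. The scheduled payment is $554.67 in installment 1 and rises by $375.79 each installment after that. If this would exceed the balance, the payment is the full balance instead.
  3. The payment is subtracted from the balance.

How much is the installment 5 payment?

Installment 1: opening $7,834.81; interest $54.84 → $7,889.65; payment $554.67; balance $7,334.98
Installment 2: opening $7,334.98; interest $51.34 → $7,386.32; payment $930.46; balance $6,455.86
Installment 3: opening $6,455.86; interest $45.19 → $6,501.05; payment $1,306.25; balance $5,194.80
Installment 4: opening $5,194.80; interest $36.36 → $5,231.16; payment $1,682.04; balance $3,549.12
Installment 5: opening $3,549.12; interest $24.84 → $3,573.96; payment $2,057.83; balance $1,516.13

$2,057.83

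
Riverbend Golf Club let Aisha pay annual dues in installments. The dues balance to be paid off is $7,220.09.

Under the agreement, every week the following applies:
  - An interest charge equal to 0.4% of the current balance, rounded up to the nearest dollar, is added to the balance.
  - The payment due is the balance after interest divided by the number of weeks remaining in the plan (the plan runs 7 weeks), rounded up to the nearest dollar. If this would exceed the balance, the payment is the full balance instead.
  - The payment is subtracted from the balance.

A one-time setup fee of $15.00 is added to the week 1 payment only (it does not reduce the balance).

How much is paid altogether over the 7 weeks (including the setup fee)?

$7,354.09

Week 1: opening $7,220.09; interest $29.00 → $7,249.09; payment $1,036.00 (+ $15.00 fee); balance $6,213.09
Week 2: opening $6,213.09; interest $25.00 → $6,238.09; payment $1,040.00; balance $5,198.09
Week 3: opening $5,198.09; interest $21.00 → $5,219.09; payment $1,044.00; balance $4,175.09
Week 4: opening $4,175.09; interest $17.00 → $4,192.09; payment $1,049.00; balance $3,143.09
Week 5: opening $3,143.09; interest $13.00 → $3,156.09; payment $1,053.00; balance $2,103.09
Week 6: opening $2,103.09; interest $9.00 → $2,112.09; payment $1,057.00; balance $1,055.09
Week 7: opening $1,055.09; interest $5.00 → $1,060.09; payment $1,060.09; balance $0.00
Total paid: $7,354.09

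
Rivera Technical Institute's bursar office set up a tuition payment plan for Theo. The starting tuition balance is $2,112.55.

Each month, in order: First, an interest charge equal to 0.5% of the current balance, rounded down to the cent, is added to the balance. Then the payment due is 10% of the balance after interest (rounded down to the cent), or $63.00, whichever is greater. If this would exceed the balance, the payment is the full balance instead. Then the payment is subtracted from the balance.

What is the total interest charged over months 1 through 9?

Month 1: opening $2,112.55; interest $10.56 → $2,123.11; payment $212.31; balance $1,910.80
Month 2: opening $1,910.80; interest $9.55 → $1,920.35; payment $192.03; balance $1,728.32
Month 3: opening $1,728.32; interest $8.64 → $1,736.96; payment $173.69; balance $1,563.27
Month 4: opening $1,563.27; interest $7.81 → $1,571.08; payment $157.10; balance $1,413.98
Month 5: opening $1,413.98; interest $7.06 → $1,421.04; payment $142.10; balance $1,278.94
Month 6: opening $1,278.94; interest $6.39 → $1,285.33; payment $128.53; balance $1,156.80
Month 7: opening $1,156.80; interest $5.78 → $1,162.58; payment $116.25; balance $1,046.33
Month 8: opening $1,046.33; interest $5.23 → $1,051.56; payment $105.15; balance $946.41
Month 9: opening $946.41; interest $4.73 → $951.14; payment $95.11; balance $856.03
Total interest: $10.56 + $9.55 + $8.64 + $7.81 + $7.06 + $6.39 + $5.78 + $5.23 + $4.73 = $65.75

$65.75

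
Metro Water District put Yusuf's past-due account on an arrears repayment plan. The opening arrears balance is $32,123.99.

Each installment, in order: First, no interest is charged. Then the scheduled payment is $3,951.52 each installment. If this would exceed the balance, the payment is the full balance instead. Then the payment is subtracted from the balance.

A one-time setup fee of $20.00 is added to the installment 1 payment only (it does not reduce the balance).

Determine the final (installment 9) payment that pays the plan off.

$511.83

# | Opening | Payment | Fee | End bal
1 | $32,123.99 | $3,951.52 | $20.00 | $28,172.47
2 | $28,172.47 | $3,951.52 | — | $24,220.95
3 | $24,220.95 | $3,951.52 | — | $20,269.43
4 | $20,269.43 | $3,951.52 | — | $16,317.91
5 | $16,317.91 | $3,951.52 | — | $12,366.39
6 | $12,366.39 | $3,951.52 | — | $8,414.87
7 | $8,414.87 | $3,951.52 | — | $4,463.35
8 | $4,463.35 | $3,951.52 | — | $511.83
9 | $511.83 | $511.83 | — | $0.00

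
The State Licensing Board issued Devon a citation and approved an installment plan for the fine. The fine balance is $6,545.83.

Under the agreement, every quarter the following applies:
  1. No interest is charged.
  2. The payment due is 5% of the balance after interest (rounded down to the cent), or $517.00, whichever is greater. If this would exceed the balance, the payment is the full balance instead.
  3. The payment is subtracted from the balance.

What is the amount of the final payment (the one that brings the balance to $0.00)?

# | Opening | Payment | End bal
1 | $6,545.83 | $517.00 | $6,028.83
2 | $6,028.83 | $517.00 | $5,511.83
3 | $5,511.83 | $517.00 | $4,994.83
4 | $4,994.83 | $517.00 | $4,477.83
5 | $4,477.83 | $517.00 | $3,960.83
6 | $3,960.83 | $517.00 | $3,443.83
7 | $3,443.83 | $517.00 | $2,926.83
8 | $2,926.83 | $517.00 | $2,409.83
9 | $2,409.83 | $517.00 | $1,892.83
10 | $1,892.83 | $517.00 | $1,375.83
11 | $1,375.83 | $517.00 | $858.83
12 | $858.83 | $517.00 | $341.83
13 | $341.83 | $341.83 | $0.00

$341.83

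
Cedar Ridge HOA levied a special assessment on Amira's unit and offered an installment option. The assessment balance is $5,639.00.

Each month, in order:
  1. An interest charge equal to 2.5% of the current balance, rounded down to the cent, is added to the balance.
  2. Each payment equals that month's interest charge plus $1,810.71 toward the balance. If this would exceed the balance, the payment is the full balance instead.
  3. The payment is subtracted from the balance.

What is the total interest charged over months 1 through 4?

$292.27

Month 1: opening $5,639.00; interest $140.97 → $5,779.97; payment $1,951.68; balance $3,828.29
Month 2: opening $3,828.29; interest $95.70 → $3,923.99; payment $1,906.41; balance $2,017.58
Month 3: opening $2,017.58; interest $50.43 → $2,068.01; payment $1,861.14; balance $206.87
Month 4: opening $206.87; interest $5.17 → $212.04; payment $212.04; balance $0.00
Total interest: $140.97 + $95.70 + $50.43 + $5.17 = $292.27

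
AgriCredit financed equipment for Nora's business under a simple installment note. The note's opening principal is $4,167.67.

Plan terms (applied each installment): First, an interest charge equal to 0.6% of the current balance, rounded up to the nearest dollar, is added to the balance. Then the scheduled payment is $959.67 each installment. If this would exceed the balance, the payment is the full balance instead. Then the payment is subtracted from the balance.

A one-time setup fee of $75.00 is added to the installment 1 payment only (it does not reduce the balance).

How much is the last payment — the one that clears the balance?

$400.99

Installment 1: $4,167.67 +$26.00 interest = $4,193.67; pay $959.67 (+ $75.00 fee) → $3,234.00
Installment 2: $3,234.00 +$20.00 interest = $3,254.00; pay $959.67 → $2,294.33
Installment 3: $2,294.33 +$14.00 interest = $2,308.33; pay $959.67 → $1,348.66
Installment 4: $1,348.66 +$9.00 interest = $1,357.66; pay $959.67 → $397.99
Installment 5: $397.99 +$3.00 interest = $400.99; pay $400.99 → $0.00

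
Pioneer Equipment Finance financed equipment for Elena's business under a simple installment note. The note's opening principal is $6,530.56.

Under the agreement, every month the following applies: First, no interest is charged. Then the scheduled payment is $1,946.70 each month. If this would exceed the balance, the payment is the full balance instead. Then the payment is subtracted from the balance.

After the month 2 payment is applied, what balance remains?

Month 1: opening $6,530.56; payment $1,946.70; balance $4,583.86
Month 2: opening $4,583.86; payment $1,946.70; balance $2,637.16

$2,637.16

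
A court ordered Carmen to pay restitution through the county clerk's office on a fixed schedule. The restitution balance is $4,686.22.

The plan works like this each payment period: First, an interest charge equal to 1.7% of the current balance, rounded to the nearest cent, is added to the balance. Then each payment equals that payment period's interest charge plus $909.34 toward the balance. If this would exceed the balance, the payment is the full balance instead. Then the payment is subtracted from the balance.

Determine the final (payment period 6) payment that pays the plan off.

$141.89

# | Opening | Interest | Payment | End bal
1 | $4,686.22 | $79.67 | $989.01 | $3,776.88
2 | $3,776.88 | $64.21 | $973.55 | $2,867.54
3 | $2,867.54 | $48.75 | $958.09 | $1,958.20
4 | $1,958.20 | $33.29 | $942.63 | $1,048.86
5 | $1,048.86 | $17.83 | $927.17 | $139.52
6 | $139.52 | $2.37 | $141.89 | $0.00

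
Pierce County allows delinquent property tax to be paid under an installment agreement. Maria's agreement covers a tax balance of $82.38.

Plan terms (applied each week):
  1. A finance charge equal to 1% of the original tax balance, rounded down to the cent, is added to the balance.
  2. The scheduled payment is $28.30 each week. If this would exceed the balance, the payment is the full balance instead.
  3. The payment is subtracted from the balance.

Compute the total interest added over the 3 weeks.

$2.46

Week 1: $82.38 +$0.82 interest = $83.20; pay $28.30 → $54.90
Week 2: $54.90 +$0.82 interest = $55.72; pay $28.30 → $27.42
Week 3: $27.42 +$0.82 interest = $28.24; pay $28.24 → $0.00
Total interest: $0.82 + $0.82 + $0.82 = $2.46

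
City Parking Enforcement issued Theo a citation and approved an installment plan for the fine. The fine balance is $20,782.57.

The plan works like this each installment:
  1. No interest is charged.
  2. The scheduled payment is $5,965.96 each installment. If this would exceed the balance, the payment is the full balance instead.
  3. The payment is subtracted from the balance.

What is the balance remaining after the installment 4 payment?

Installment 1: $20,782.57 − $5,965.96 → $14,816.61
Installment 2: $14,816.61 − $5,965.96 → $8,850.65
Installment 3: $8,850.65 − $5,965.96 → $2,884.69
Installment 4: $2,884.69 − $2,884.69 → $0.00

$0.00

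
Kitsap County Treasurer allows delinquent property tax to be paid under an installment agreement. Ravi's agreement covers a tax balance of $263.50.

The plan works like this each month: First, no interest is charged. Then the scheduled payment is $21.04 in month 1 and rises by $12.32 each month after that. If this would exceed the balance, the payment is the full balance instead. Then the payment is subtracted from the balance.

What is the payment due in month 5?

$70.32

Month 1: opening $263.50; payment $21.04; balance $242.46
Month 2: opening $242.46; payment $33.36; balance $209.10
Month 3: opening $209.10; payment $45.68; balance $163.42
Month 4: opening $163.42; payment $58.00; balance $105.42
Month 5: opening $105.42; payment $70.32; balance $35.10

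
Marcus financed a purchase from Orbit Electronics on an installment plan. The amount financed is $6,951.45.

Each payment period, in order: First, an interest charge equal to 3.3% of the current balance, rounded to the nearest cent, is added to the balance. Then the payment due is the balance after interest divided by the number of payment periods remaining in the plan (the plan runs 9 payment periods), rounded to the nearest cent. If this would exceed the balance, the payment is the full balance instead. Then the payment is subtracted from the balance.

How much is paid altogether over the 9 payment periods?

Payment period 1: $6,951.45 +$229.40 interest = $7,180.85; pay $797.87 → $6,382.98
Payment period 2: $6,382.98 +$210.64 interest = $6,593.62; pay $824.20 → $5,769.42
Payment period 3: $5,769.42 +$190.39 interest = $5,959.81; pay $851.40 → $5,108.41
Payment period 4: $5,108.41 +$168.58 interest = $5,276.99; pay $879.50 → $4,397.49
Payment period 5: $4,397.49 +$145.12 interest = $4,542.61; pay $908.52 → $3,634.09
Payment period 6: $3,634.09 +$119.92 interest = $3,754.01; pay $938.50 → $2,815.51
Payment period 7: $2,815.51 +$92.91 interest = $2,908.42; pay $969.47 → $1,938.95
Payment period 8: $1,938.95 +$63.99 interest = $2,002.94; pay $1,001.47 → $1,001.47
Payment period 9: $1,001.47 +$33.05 interest = $1,034.52; pay $1,034.52 → $0.00
Total paid: $8,205.45

$8,205.45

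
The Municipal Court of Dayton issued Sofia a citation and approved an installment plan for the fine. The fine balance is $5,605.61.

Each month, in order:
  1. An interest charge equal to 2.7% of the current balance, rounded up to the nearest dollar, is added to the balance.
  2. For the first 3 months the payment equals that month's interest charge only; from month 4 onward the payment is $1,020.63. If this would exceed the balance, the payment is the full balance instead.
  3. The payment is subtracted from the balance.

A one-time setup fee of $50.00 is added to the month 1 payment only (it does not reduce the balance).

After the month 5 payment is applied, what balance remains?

$3,844.35

# | Opening | Interest | Payment | Fee | End bal
1 | $5,605.61 | $152.00 | $152.00 | $50.00 | $5,605.61
2 | $5,605.61 | $152.00 | $152.00 | — | $5,605.61
3 | $5,605.61 | $152.00 | $152.00 | — | $5,605.61
4 | $5,605.61 | $152.00 | $1,020.63 | — | $4,736.98
5 | $4,736.98 | $128.00 | $1,020.63 | — | $3,844.35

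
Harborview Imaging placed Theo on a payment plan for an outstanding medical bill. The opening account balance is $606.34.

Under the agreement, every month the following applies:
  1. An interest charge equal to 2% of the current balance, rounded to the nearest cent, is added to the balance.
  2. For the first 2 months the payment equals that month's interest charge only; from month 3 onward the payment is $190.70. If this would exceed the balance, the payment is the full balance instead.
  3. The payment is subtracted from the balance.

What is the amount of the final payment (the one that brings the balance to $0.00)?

$61.04

Month 1: $606.34 +$12.13 interest = $618.47; pay $12.13 → $606.34
Month 2: $606.34 +$12.13 interest = $618.47; pay $12.13 → $606.34
Month 3: $606.34 +$12.13 interest = $618.47; pay $190.70 → $427.77
Month 4: $427.77 +$8.56 interest = $436.33; pay $190.70 → $245.63
Month 5: $245.63 +$4.91 interest = $250.54; pay $190.70 → $59.84
Month 6: $59.84 +$1.20 interest = $61.04; pay $61.04 → $0.00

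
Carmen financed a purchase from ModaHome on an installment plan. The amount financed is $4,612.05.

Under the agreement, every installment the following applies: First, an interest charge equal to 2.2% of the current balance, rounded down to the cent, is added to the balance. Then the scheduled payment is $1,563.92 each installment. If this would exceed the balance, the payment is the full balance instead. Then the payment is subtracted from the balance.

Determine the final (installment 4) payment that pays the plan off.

Installment 1: $4,612.05 +$101.46 interest = $4,713.51; pay $1,563.92 → $3,149.59
Installment 2: $3,149.59 +$69.29 interest = $3,218.88; pay $1,563.92 → $1,654.96
Installment 3: $1,654.96 +$36.40 interest = $1,691.36; pay $1,563.92 → $127.44
Installment 4: $127.44 +$2.80 interest = $130.24; pay $130.24 → $0.00

$130.24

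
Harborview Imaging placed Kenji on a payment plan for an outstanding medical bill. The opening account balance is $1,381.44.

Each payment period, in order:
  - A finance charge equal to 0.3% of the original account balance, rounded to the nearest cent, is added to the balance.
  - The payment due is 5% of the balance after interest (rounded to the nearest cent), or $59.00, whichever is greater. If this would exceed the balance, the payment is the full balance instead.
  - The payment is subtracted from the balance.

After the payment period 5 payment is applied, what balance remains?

Payment period 1: opening $1,381.44; interest $4.14 → $1,385.58; payment $69.28; balance $1,316.30
Payment period 2: opening $1,316.30; interest $4.14 → $1,320.44; payment $66.02; balance $1,254.42
Payment period 3: opening $1,254.42; interest $4.14 → $1,258.56; payment $62.93; balance $1,195.63
Payment period 4: opening $1,195.63; interest $4.14 → $1,199.77; payment $59.99; balance $1,139.78
Payment period 5: opening $1,139.78; interest $4.14 → $1,143.92; payment $59.00; balance $1,084.92

$1,084.92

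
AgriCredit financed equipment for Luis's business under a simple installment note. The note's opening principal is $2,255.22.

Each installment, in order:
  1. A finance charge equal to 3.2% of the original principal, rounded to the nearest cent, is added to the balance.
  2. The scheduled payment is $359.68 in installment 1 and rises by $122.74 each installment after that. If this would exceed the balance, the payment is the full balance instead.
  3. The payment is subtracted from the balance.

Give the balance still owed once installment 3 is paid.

$1,024.47

Installment 1: $2,255.22 +$72.17 interest = $2,327.39; pay $359.68 → $1,967.71
Installment 2: $1,967.71 +$72.17 interest = $2,039.88; pay $482.42 → $1,557.46
Installment 3: $1,557.46 +$72.17 interest = $1,629.63; pay $605.16 → $1,024.47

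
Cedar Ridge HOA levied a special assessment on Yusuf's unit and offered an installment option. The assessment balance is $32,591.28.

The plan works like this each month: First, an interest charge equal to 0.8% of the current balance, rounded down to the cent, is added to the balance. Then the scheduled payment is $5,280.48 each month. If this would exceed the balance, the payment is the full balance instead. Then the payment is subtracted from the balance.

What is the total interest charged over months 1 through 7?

$970.44

# | Opening | Interest | Payment | End bal
1 | $32,591.28 | $260.73 | $5,280.48 | $27,571.53
2 | $27,571.53 | $220.57 | $5,280.48 | $22,511.62
3 | $22,511.62 | $180.09 | $5,280.48 | $17,411.23
4 | $17,411.23 | $139.28 | $5,280.48 | $12,270.03
5 | $12,270.03 | $98.16 | $5,280.48 | $7,087.71
6 | $7,087.71 | $56.70 | $5,280.48 | $1,863.93
7 | $1,863.93 | $14.91 | $1,878.84 | $0.00
Total interest: $260.73 + $220.57 + $180.09 + $139.28 + $98.16 + $56.70 + $14.91 = $970.44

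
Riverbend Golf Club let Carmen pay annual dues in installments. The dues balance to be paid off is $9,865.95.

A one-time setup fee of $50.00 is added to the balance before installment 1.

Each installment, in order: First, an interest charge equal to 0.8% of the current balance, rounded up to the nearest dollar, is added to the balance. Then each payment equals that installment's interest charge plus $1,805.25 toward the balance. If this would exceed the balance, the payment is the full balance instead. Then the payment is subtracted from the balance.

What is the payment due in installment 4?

Installment 1: $9,915.95 +$80.00 interest = $9,995.95; pay $1,885.25 → $8,110.70
Installment 2: $8,110.70 +$65.00 interest = $8,175.70; pay $1,870.25 → $6,305.45
Installment 3: $6,305.45 +$51.00 interest = $6,356.45; pay $1,856.25 → $4,500.20
Installment 4: $4,500.20 +$37.00 interest = $4,537.20; pay $1,842.25 → $2,694.95

$1,842.25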